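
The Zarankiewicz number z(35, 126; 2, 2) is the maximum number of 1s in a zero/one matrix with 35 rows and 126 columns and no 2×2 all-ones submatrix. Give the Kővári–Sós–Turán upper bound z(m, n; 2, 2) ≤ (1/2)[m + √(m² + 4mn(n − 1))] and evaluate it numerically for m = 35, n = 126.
z(35, 126; 2, 2) ≤ (1/2)[35 + √(35² + 4·35·126·125)] = (1/2)[35 + √2206225] = 760.1683

Kővári–Sós–Turán: let r_1, ..., r_35 be the row sums and z = Σ r_i the total number of 1s. Each pair of columns can share at most one row with both entries 1 (else a 2×2 all-ones block appears), so Σ_i C(r_i, 2) ≤ C(126, 2) = 7875. By convexity Σ_i C(r_i, 2) ≥ 35·C(z/35, 2) = z(z − 35)/(2·35), giving z² − 35z − 35·126·125 ≤ 0 and hence z ≤ (1/2)[35 + √(1225 + 4·551250)] = (1/2)[35 + √2206225] ≈ (1/2)(35 + 1485.3367) = 760.1683.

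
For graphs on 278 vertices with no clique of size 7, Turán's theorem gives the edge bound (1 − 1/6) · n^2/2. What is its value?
Turán density bound = (5/6) · 278^2/2 = 96605/3 ≈ 32201.6667

Turán's theorem: ex(n, K_{r+1}) is achieved by the complete r-partite Turán graph T(n, r) with parts as balanced as possible, and is at most (1 − 1/r) · n^2/2. For r = 6, n = 278: the density bound is (5/6) · 77284/2 = 96605/3 ≈ 32201.6667. The integer-valued extremum is e(T(278, 6)) = 32201, which is strictly less than the density bound 96605/3 since 6 ∤ 278 (the parts of T(278, 6) cannot all be equal).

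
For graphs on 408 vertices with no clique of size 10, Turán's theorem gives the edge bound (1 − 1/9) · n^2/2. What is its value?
Turán density bound = (8/9) · 408^2/2 = 73984

Turán's theorem: ex(n, K_{r+1}) is achieved by the complete r-partite Turán graph T(n, r) with parts as balanced as possible, and is at most (1 − 1/r) · n^2/2. For r = 9, n = 408: the density bound is (8/9) · 166464/2 = 73984. The integer-valued extremum is e(T(408, 9)) = 73983, which is strictly less than the density bound 73984 since 9 ∤ 408 (the parts of T(408, 9) cannot all be equal).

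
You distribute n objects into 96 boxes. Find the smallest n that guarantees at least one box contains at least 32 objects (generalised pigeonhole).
n = (32 − 1)·96 + 1 = 2977

By the generalised pigeonhole principle, to guarantee some box contains ≥ r objects we need more than (r − 1) · k objects total. Threshold: n = (r − 1) · k + 1. With r = 32 and k = 96: n = 31 · 96 + 1 = 2976 + 1 = 2977. For n = 2976 = 31 · 96, we can put exactly 31 objects in every box, avoiding 32 in any single one — so 2977 is tight.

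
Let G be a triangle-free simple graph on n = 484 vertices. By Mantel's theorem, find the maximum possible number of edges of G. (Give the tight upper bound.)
ex(484, K_3) = ⌊484^2/4⌋ = 58564

Mantel (1907): a triangle-free graph on n vertices has at most ⌊n^2/4⌋ edges, with equality for the complete bipartite graph K_{⌊n/2⌋, ⌈n/2⌉}. For n = 484: ⌊484^2/4⌋ = ⌊234256/4⌋ = 58564. The extremal graph is K_{242, 242}, which has 242·242 = 58564 edges.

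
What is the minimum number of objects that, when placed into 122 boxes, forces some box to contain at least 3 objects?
n = (3 − 1)·122 + 1 = 245

By the generalised pigeonhole principle, to guarantee some box contains ≥ r objects we need more than (r − 1) · k objects total. Threshold: n = (r − 1) · k + 1. With r = 3 and k = 122: n = 2 · 122 + 1 = 244 + 1 = 245. For n = 244 = 2 · 122, we can put exactly 2 objects in every box, avoiding 3 in any single one — so 245 is tight.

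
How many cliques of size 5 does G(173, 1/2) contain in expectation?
E[# K_5] = C(173, 5) · (1/2)^C(5, 2) = 1218218079 / 2^10 ≈ 1189666.092773

For each 5-subset S of vertices (there are C(173, 5) = 1218218079 such S), let X_S = 1 if S induces a K_5 (all C(5, 2) = 10 edges present). Then P(X_S = 1) = (1/2)^10 = 1/1024. By linearity of expectation, E[# K_5] = C(173, 5) · (1/2)^10 = 1218218079 / 1024 ≈ 1189666.092773.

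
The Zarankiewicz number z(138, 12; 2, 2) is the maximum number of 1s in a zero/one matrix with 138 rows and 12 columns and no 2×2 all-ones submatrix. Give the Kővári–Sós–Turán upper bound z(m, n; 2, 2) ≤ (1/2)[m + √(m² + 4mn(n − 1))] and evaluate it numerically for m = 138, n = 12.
z(138, 12; 2, 2) ≤ (1/2)[138 + √(138² + 4·138·12·11)] = (1/2)[138 + √91908] = 220.5817

Kővári–Sós–Turán: let r_1, ..., r_138 be the row sums and z = Σ r_i the total number of 1s. Each pair of columns can share at most one row with both entries 1 (else a 2×2 all-ones block appears), so Σ_i C(r_i, 2) ≤ C(12, 2) = 66. By convexity Σ_i C(r_i, 2) ≥ 138·C(z/138, 2) = z(z − 138)/(2·138), giving z² − 138z − 138·12·11 ≤ 0 and hence z ≤ (1/2)[138 + √(19044 + 4·18216)] = (1/2)[138 + √91908] ≈ (1/2)(138 + 303.1633) = 220.5817.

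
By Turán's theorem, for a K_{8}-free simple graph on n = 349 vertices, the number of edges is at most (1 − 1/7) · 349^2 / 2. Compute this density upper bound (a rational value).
Turán density bound = (6/7) · 349^2/2 = 365403/7 ≈ 52200.4286

Turán's theorem: ex(n, K_{r+1}) is achieved by the complete r-partite Turán graph T(n, r) with parts as balanced as possible, and is at most (1 − 1/r) · n^2/2. For r = 7, n = 349: the density bound is (6/7) · 121801/2 = 365403/7 ≈ 52200.4286. The integer-valued extremum is e(T(349, 7)) = 52200, which is strictly less than the density bound 365403/7 since 7 ∤ 349 (the parts of T(349, 7) cannot all be equal).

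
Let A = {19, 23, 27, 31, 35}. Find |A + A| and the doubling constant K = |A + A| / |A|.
K = |A + A| / |A| = 9/5

Enumerate A + A = {a + b : a, b ∈ A}. With |A| = 5, there are |A|^2 = 25 ordered sum pairs; collecting distinct values, A + A = {38, 42, 46, 50, 54, 58, 62, 66, 70}, so |A + A| = 9. Thus K = 9/5. Here |A + A| = 2|A| − 1 = 9, the minimum possible — so K = 9/5 is minimal, which holds iff A is an arithmetic progression.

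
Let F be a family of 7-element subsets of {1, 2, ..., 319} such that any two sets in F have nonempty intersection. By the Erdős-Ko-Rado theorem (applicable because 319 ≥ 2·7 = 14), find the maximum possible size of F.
max |F| = C(318, 6) = 1369700164119

Erdős-Ko-Rado (1961): when n ≥ 2k, max |F| = C(n−1, k−1). The bound is attained by the star {A : i ∈ A} for any fixed i ∈ [n]. Here C(319−1, 7−1) = C(318, 6) = 1369700164119.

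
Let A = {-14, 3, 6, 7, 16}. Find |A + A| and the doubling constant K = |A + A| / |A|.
K = |A + A| / |A| = 15/5 = 3

Enumerate A + A = {a + b : a, b ∈ A}. With |A| = 5, there are |A|^2 = 25 ordered sum pairs; collecting distinct values, A + A = {-28, -11, -8, -7, 2, 6, 9, 10, 12, 13, 14, 19, 22, 23, 32}, so |A + A| = 15. Thus K = 15/5 = 3. For comparison, the minimum possible |A + A| over all 5-element sets is 2·5 − 1 = 9 (so min K = 9/5), attained only by arithmetic progressions.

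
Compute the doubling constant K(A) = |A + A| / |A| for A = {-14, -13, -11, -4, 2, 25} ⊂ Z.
K = |A + A| / |A| = 21/6 = 7/2

Enumerate A + A = {a + b : a, b ∈ A}. With |A| = 6, there are |A|^2 = 36 ordered sum pairs; collecting distinct values, A + A = {-28, -27, -26, -25, -24, -22, -18, -17, -15, -12, -11, -9, -8, -2, 4, 11, 12, 14, 21, 27, 50}, so |A + A| = 21. Thus K = 21/6 = 7/2. For comparison, the minimum possible |A + A| over all 6-element sets is 2·6 − 1 = 11 (so min K = 11/6), attained only by arithmetic progressions.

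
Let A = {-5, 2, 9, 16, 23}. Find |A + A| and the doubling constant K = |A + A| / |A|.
K = |A + A| / |A| = 9/5

Enumerate A + A = {a + b : a, b ∈ A}. With |A| = 5, there are |A|^2 = 25 ordered sum pairs; collecting distinct values, A + A = {-10, -3, 4, 11, 18, 25, 32, 39, 46}, so |A + A| = 9. Thus K = 9/5. Here |A + A| = 2|A| − 1 = 9, the minimum possible — so K = 9/5 is minimal, which holds iff A is an arithmetic progression.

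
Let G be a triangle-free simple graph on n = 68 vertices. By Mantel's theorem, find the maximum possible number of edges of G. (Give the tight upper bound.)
ex(68, K_3) = ⌊68^2/4⌋ = 1156

Mantel (1907): a triangle-free graph on n vertices has at most ⌊n^2/4⌋ edges, with equality for the complete bipartite graph K_{⌊n/2⌋, ⌈n/2⌉}. For n = 68: ⌊68^2/4⌋ = ⌊4624/4⌋ = 1156. The extremal graph is K_{34, 34}, which has 34·34 = 1156 edges.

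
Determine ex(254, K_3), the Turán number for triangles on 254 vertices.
ex(254, K_3) = ⌊254^2/4⌋ = 16129

Mantel (1907): a triangle-free graph on n vertices has at most ⌊n^2/4⌋ edges, with equality for the complete bipartite graph K_{⌊n/2⌋, ⌈n/2⌉}. For n = 254: ⌊254^2/4⌋ = ⌊64516/4⌋ = 16129. The extremal graph is K_{127, 127}, which has 127·127 = 16129 edges.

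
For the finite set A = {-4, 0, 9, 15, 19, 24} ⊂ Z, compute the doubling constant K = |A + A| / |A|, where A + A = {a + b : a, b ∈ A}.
K = |A + A| / |A| = 19/6

Enumerate A + A = {a + b : a, b ∈ A}. With |A| = 6, there are |A|^2 = 36 ordered sum pairs; collecting distinct values, A + A = {-8, -4, 0, 5, 9, 11, 15, 18, 19, 20, 24, 28, 30, 33, 34, 38, 39, 43, 48}, so |A + A| = 19. Thus K = 19/6. For comparison, the minimum possible |A + A| over all 6-element sets is 2·6 − 1 = 11 (so min K = 11/6), attained only by arithmetic progressions.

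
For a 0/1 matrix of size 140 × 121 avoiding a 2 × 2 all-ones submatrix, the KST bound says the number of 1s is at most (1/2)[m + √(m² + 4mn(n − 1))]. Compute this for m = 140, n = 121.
z(140, 121; 2, 2) ≤ (1/2)[140 + √(140² + 4·140·121·120)] = (1/2)[140 + √8150800] = 1497.4803

Kővári–Sós–Turán: let r_1, ..., r_140 be the row sums and z = Σ r_i the total number of 1s. Each pair of columns can share at most one row with both entries 1 (else a 2×2 all-ones block appears), so Σ_i C(r_i, 2) ≤ C(121, 2) = 7260. By convexity Σ_i C(r_i, 2) ≥ 140·C(z/140, 2) = z(z − 140)/(2·140), giving z² − 140z − 140·121·120 ≤ 0 and hence z ≤ (1/2)[140 + √(19600 + 4·2032800)] = (1/2)[140 + √8150800] ≈ (1/2)(140 + 2854.9606) = 1497.4803.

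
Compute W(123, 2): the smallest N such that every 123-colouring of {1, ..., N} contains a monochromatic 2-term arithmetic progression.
W(123, 2) = 123 + 1 = 124

A 2-term AP is any pair of integers, so a monochromatic 2-AP exists iff some colour is used at least twice. With 123 colours, the colouring i ↦ i on {1, ..., 123} uses each colour once, avoiding any monochromatic pair, so W(123, 2) > 123. For {1, ..., 124}, pigeonhole forces two integers of the same colour, which form a monochromatic 2-AP. Hence W(123, 2) = 124.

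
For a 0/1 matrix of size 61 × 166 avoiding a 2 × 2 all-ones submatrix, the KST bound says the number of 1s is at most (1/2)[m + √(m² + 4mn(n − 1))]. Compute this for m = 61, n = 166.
z(61, 166; 2, 2) ≤ (1/2)[61 + √(61² + 4·61·166·165)] = (1/2)[61 + √6686881] = 1323.4502

Kővári–Sós–Turán: let r_1, ..., r_61 be the row sums and z = Σ r_i the total number of 1s. Each pair of columns can share at most one row with both entries 1 (else a 2×2 all-ones block appears), so Σ_i C(r_i, 2) ≤ C(166, 2) = 13695. By convexity Σ_i C(r_i, 2) ≥ 61·C(z/61, 2) = z(z − 61)/(2·61), giving z² − 61z − 61·166·165 ≤ 0 and hence z ≤ (1/2)[61 + √(3721 + 4·1670790)] = (1/2)[61 + √6686881] ≈ (1/2)(61 + 2585.9004) = 1323.4502.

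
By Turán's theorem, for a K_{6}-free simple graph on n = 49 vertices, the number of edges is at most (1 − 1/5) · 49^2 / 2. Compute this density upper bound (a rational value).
Turán density bound = (4/5) · 49^2/2 = 4802/5 ≈ 960.4

Turán's theorem: ex(n, K_{r+1}) is achieved by the complete r-partite Turán graph T(n, r) with parts as balanced as possible, and is at most (1 − 1/r) · n^2/2. For r = 5, n = 49: the density bound is (4/5) · 2401/2 = 4802/5 ≈ 960.4. The integer-valued extremum is e(T(49, 5)) = 960, which is strictly less than the density bound 4802/5 since 5 ∤ 49 (the parts of T(49, 5) cannot all be equal).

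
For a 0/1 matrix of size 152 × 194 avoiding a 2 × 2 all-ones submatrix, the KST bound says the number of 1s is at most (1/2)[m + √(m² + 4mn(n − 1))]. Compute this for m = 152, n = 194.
z(152, 194; 2, 2) ≤ (1/2)[152 + √(152² + 4·152·194·193)] = (1/2)[152 + √22787840] = 2462.8305

Kővári–Sós–Turán: let r_1, ..., r_152 be the row sums and z = Σ r_i the total number of 1s. Each pair of columns can share at most one row with both entries 1 (else a 2×2 all-ones block appears), so Σ_i C(r_i, 2) ≤ C(194, 2) = 18721. By convexity Σ_i C(r_i, 2) ≥ 152·C(z/152, 2) = z(z − 152)/(2·152), giving z² − 152z − 152·194·193 ≤ 0 and hence z ≤ (1/2)[152 + √(23104 + 4·5691184)] = (1/2)[152 + √22787840] ≈ (1/2)(152 + 4773.6611) = 2462.8305.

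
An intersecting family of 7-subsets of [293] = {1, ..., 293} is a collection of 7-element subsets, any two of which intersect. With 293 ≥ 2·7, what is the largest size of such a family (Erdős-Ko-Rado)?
max |F| = C(292, 6) = 817548581136

The Erdős-Ko-Rado theorem states: for n ≥ 2k, an intersecting family of k-subsets of an n-element set has size at most C(n − 1, k − 1), with equality for 'star' families {A ⊆ [n] : |A| = k, i ∈ A} (fix an element i). For n = 293, k = 7: C(292, 6) = 817548581136.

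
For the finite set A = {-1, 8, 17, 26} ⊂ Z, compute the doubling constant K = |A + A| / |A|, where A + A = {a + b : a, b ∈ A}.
K = |A + A| / |A| = 7/4

Enumerate A + A = {a + b : a, b ∈ A}. With |A| = 4, there are |A|^2 = 16 ordered sum pairs; collecting distinct values, A + A = {-2, 7, 16, 25, 34, 43, 52}, so |A + A| = 7. Thus K = 7/4. Here |A + A| = 2|A| − 1 = 7, the minimum possible — so K = 7/4 is minimal, which holds iff A is an arithmetic progression.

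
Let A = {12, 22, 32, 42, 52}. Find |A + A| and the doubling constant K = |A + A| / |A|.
K = |A + A| / |A| = 9/5

Enumerate A + A = {a + b : a, b ∈ A}. With |A| = 5, there are |A|^2 = 25 ordered sum pairs; collecting distinct values, A + A = {24, 34, 44, 54, 64, 74, 84, 94, 104}, so |A + A| = 9. Thus K = 9/5. Here |A + A| = 2|A| − 1 = 9, the minimum possible — so K = 9/5 is minimal, which holds iff A is an arithmetic progression.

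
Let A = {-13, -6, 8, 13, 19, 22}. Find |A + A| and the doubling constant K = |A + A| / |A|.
K = |A + A| / |A| = 20/6 = 10/3

Enumerate A + A = {a + b : a, b ∈ A}. With |A| = 6, there are |A|^2 = 36 ordered sum pairs; collecting distinct values, A + A = {-26, -19, -12, -5, 0, 2, 6, 7, 9, 13, 16, 21, 26, 27, 30, 32, 35, 38, 41, 44}, so |A + A| = 20. Thus K = 20/6 = 10/3. For comparison, the minimum possible |A + A| over all 6-element sets is 2·6 − 1 = 11 (so min K = 11/6), attained only by arithmetic progressions.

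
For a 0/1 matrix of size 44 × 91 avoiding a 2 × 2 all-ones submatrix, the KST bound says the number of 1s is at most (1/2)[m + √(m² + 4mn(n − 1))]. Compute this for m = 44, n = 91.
z(44, 91; 2, 2) ≤ (1/2)[44 + √(44² + 4·44·91·90)] = (1/2)[44 + √1443376] = 622.7029

Kővári–Sós–Turán: let r_1, ..., r_44 be the row sums and z = Σ r_i the total number of 1s. Each pair of columns can share at most one row with both entries 1 (else a 2×2 all-ones block appears), so Σ_i C(r_i, 2) ≤ C(91, 2) = 4095. By convexity Σ_i C(r_i, 2) ≥ 44·C(z/44, 2) = z(z − 44)/(2·44), giving z² − 44z − 44·91·90 ≤ 0 and hence z ≤ (1/2)[44 + √(1936 + 4·360360)] = (1/2)[44 + √1443376] ≈ (1/2)(44 + 1201.4058) = 622.7029.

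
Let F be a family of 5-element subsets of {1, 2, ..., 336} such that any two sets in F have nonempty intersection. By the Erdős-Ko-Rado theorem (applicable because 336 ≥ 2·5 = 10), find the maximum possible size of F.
max |F| = C(335, 4) = 515421285

Erdős-Ko-Rado (1961): when n ≥ 2k, max |F| = C(n−1, k−1). The bound is attained by the star {A : i ∈ A} for any fixed i ∈ [n]. Here C(336−1, 5−1) = C(335, 4) = 515421285.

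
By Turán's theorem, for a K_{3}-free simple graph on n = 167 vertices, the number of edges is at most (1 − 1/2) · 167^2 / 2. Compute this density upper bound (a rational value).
Turán density bound = (1/2) · 167^2/2 = 27889/4 ≈ 6972.25

Turán's theorem: ex(n, K_{r+1}) is achieved by the complete r-partite Turán graph T(n, r) with parts as balanced as possible, and is at most (1 − 1/r) · n^2/2. For r = 2, n = 167: the density bound is (1/2) · 27889/2 = 27889/4 ≈ 6972.25. The integer-valued extremum is e(T(167, 2)) = 6972, which is strictly less than the density bound 27889/4 since 2 ∤ 167 (the parts of T(167, 2) cannot all be equal).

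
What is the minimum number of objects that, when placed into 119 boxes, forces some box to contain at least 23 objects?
n = (23 − 1)·119 + 1 = 2619

By the generalised pigeonhole principle, to guarantee some box contains ≥ r objects we need more than (r − 1) · k objects total. Threshold: n = (r − 1) · k + 1. With r = 23 and k = 119: n = 22 · 119 + 1 = 2618 + 1 = 2619. For n = 2618 = 22 · 119, we can put exactly 22 objects in every box, avoiding 23 in any single one — so 2619 is tight.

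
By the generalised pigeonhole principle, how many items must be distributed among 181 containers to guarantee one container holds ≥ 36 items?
n = (36 − 1)·181 + 1 = 6336

By the generalised pigeonhole principle, to guarantee some box contains ≥ r objects we need more than (r − 1) · k objects total. Threshold: n = (r − 1) · k + 1. With r = 36 and k = 181: n = 35 · 181 + 1 = 6335 + 1 = 6336. For n = 6335 = 35 · 181, we can put exactly 35 objects in every box, avoiding 36 in any single one — so 6336 is tight.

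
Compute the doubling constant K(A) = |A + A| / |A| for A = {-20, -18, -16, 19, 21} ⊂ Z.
K = |A + A| / |A| = 12/5

Enumerate A + A = {a + b : a, b ∈ A}. With |A| = 5, there are |A|^2 = 25 ordered sum pairs; collecting distinct values, A + A = {-40, -38, -36, -34, -32, -1, 1, 3, 5, 38, 40, 42}, so |A + A| = 12. Thus K = 12/5. For comparison, the minimum possible |A + A| over all 5-element sets is 2·5 − 1 = 9 (so min K = 9/5), attained only by arithmetic progressions.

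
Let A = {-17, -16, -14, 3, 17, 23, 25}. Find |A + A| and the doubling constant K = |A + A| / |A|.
K = |A + A| / |A| = 26/7

Enumerate A + A = {a + b : a, b ∈ A}. With |A| = 7, there are |A|^2 = 49 ordered sum pairs; collecting distinct values, A + A = {-34, -33, -32, -31, -30, -28, -14, -13, -11, 0, 1, 3, 6, 7, 8, 9, 11, 20, 26, 28, 34, 40, 42, 46, 48, 50}, so |A + A| = 26. Thus K = 26/7. For comparison, the minimum possible |A + A| over all 7-element sets is 2·7 − 1 = 13 (so min K = 13/7), attained only by arithmetic progressions.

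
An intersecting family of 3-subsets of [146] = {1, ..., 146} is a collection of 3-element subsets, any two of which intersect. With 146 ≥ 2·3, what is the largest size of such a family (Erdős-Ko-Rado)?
max |F| = C(145, 2) = 10440

Erdős-Ko-Rado (1961): when n ≥ 2k, max |F| = C(n−1, k−1). The bound is attained by the star {A : i ∈ A} for any fixed i ∈ [n]. Here C(146−1, 3−1) = C(145, 2) = 10440.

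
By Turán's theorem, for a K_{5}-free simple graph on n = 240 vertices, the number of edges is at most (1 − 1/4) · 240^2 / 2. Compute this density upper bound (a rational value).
Turán density bound = (3/4) · 240^2/2 = 21600

Turán's theorem: ex(n, K_{r+1}) is achieved by the complete r-partite Turán graph T(n, r) with parts as balanced as possible, and is at most (1 − 1/r) · n^2/2. For r = 4, n = 240: the density bound is (3/4) · 57600/2 = 21600. Since 4 ∣ 240, the Turán graph T(240, 4) has parts of equal size 60, and its edge count e(T(240, 4)) = 21600 attains the density bound exactly.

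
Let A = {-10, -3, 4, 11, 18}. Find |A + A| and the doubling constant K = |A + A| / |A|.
K = |A + A| / |A| = 9/5

Enumerate A + A = {a + b : a, b ∈ A}. With |A| = 5, there are |A|^2 = 25 ordered sum pairs; collecting distinct values, A + A = {-20, -13, -6, 1, 8, 15, 22, 29, 36}, so |A + A| = 9. Thus K = 9/5. Here |A + A| = 2|A| − 1 = 9, the minimum possible — so K = 9/5 is minimal, which holds iff A is an arithmetic progression.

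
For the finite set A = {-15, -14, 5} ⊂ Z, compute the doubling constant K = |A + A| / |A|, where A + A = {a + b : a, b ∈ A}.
K = |A + A| / |A| = 6/3 = 2

Enumerate A + A = {a + b : a, b ∈ A}. With |A| = 3, there are |A|^2 = 9 ordered sum pairs; collecting distinct values, A + A = {-30, -29, -28, -10, -9, 10}, so |A + A| = 6. Thus K = 6/3 = 2. For comparison, the minimum possible |A + A| over all 3-element sets is 2·3 − 1 = 5 (so min K = 5/3), attained only by arithmetic progressions.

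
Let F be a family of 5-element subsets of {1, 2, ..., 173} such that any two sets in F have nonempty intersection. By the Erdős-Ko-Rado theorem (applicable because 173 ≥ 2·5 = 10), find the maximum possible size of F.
max |F| = C(172, 4) = 35208615

Erdős-Ko-Rado (1961): when n ≥ 2k, max |F| = C(n−1, k−1). The bound is attained by the star {A : i ∈ A} for any fixed i ∈ [n]. Here C(173−1, 5−1) = C(172, 4) = 35208615.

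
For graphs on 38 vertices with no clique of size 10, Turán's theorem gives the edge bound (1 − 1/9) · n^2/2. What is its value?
Turán density bound = (8/9) · 38^2/2 = 5776/9 ≈ 641.7778

Turán's theorem: ex(n, K_{r+1}) is achieved by the complete r-partite Turán graph T(n, r) with parts as balanced as possible, and is at most (1 − 1/r) · n^2/2. For r = 9, n = 38: the density bound is (8/9) · 1444/2 = 5776/9 ≈ 641.7778. The integer-valued extremum is e(T(38, 9)) = 641, which is strictly less than the density bound 5776/9 since 9 ∤ 38 (the parts of T(38, 9) cannot all be equal).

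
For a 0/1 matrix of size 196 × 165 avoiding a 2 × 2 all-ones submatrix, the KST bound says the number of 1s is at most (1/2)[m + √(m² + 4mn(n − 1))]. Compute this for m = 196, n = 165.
z(196, 165; 2, 2) ≤ (1/2)[196 + √(196² + 4·196·165·164)] = (1/2)[196 + √21253456] = 2403.0735

Kővári–Sós–Turán: let r_1, ..., r_196 be the row sums and z = Σ r_i the total number of 1s. Each pair of columns can share at most one row with both entries 1 (else a 2×2 all-ones block appears), so Σ_i C(r_i, 2) ≤ C(165, 2) = 13530. By convexity Σ_i C(r_i, 2) ≥ 196·C(z/196, 2) = z(z − 196)/(2·196), giving z² − 196z − 196·165·164 ≤ 0 and hence z ≤ (1/2)[196 + √(38416 + 4·5303760)] = (1/2)[196 + √21253456] ≈ (1/2)(196 + 4610.1471) = 2403.0735.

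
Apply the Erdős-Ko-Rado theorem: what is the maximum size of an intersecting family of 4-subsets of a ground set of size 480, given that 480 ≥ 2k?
max |F| = C(479, 3) = 18202479

Erdős-Ko-Rado (1961): when n ≥ 2k, max |F| = C(n−1, k−1). The bound is attained by the star {A : i ∈ A} for any fixed i ∈ [n]. Here C(480−1, 4−1) = C(479, 3) = 18202479.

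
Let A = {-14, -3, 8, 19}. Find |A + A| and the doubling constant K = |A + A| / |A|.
K = |A + A| / |A| = 7/4

Enumerate A + A = {a + b : a, b ∈ A}. With |A| = 4, there are |A|^2 = 16 ordered sum pairs; collecting distinct values, A + A = {-28, -17, -6, 5, 16, 27, 38}, so |A + A| = 7. Thus K = 7/4. Here |A + A| = 2|A| − 1 = 7, the minimum possible — so K = 7/4 is minimal, which holds iff A is an arithmetic progression.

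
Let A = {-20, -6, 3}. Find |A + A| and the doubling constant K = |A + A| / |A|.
K = |A + A| / |A| = 6/3 = 2

Enumerate A + A = {a + b : a, b ∈ A}. With |A| = 3, there are |A|^2 = 9 ordered sum pairs; collecting distinct values, A + A = {-40, -26, -17, -12, -3, 6}, so |A + A| = 6. Thus K = 6/3 = 2. For comparison, the minimum possible |A + A| over all 3-element sets is 2·3 − 1 = 5 (so min K = 5/3), attained only by arithmetic progressions.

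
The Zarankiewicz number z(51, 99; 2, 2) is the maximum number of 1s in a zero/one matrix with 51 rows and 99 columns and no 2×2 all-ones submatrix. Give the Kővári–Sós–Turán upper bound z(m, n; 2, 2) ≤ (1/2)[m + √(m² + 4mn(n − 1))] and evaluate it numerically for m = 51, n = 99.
z(51, 99; 2, 2) ≤ (1/2)[51 + √(51² + 4·51·99·98)] = (1/2)[51 + √1981809] = 729.3837

Kővári–Sós–Turán: let r_1, ..., r_51 be the row sums and z = Σ r_i the total number of 1s. Each pair of columns can share at most one row with both entries 1 (else a 2×2 all-ones block appears), so Σ_i C(r_i, 2) ≤ C(99, 2) = 4851. By convexity Σ_i C(r_i, 2) ≥ 51·C(z/51, 2) = z(z − 51)/(2·51), giving z² − 51z − 51·99·98 ≤ 0 and hence z ≤ (1/2)[51 + √(2601 + 4·494802)] = (1/2)[51 + √1981809] ≈ (1/2)(51 + 1407.7674) = 729.3837.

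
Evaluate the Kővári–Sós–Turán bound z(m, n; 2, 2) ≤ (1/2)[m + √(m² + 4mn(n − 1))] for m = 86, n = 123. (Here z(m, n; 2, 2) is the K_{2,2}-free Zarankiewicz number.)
z(86, 123; 2, 2) ≤ (1/2)[86 + √(86² + 4·86·123·122)] = (1/2)[86 + √5169460] = 1179.8223

Kővári–Sós–Turán: let r_1, ..., r_86 be the row sums and z = Σ r_i the total number of 1s. Each pair of columns can share at most one row with both entries 1 (else a 2×2 all-ones block appears), so Σ_i C(r_i, 2) ≤ C(123, 2) = 7503. By convexity Σ_i C(r_i, 2) ≥ 86·C(z/86, 2) = z(z − 86)/(2·86), giving z² − 86z − 86·123·122 ≤ 0 and hence z ≤ (1/2)[86 + √(7396 + 4·1290516)] = (1/2)[86 + √5169460] ≈ (1/2)(86 + 2273.6447) = 1179.8223.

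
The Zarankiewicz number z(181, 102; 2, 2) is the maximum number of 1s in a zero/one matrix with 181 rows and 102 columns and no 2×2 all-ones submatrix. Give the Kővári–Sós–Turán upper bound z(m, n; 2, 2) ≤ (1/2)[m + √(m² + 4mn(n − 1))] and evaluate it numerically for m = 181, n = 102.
z(181, 102; 2, 2) ≤ (1/2)[181 + √(181² + 4·181·102·101)] = (1/2)[181 + √7491409] = 1459.0219

Kővári–Sós–Turán: let r_1, ..., r_181 be the row sums and z = Σ r_i the total number of 1s. Each pair of columns can share at most one row with both entries 1 (else a 2×2 all-ones block appears), so Σ_i C(r_i, 2) ≤ C(102, 2) = 5151. By convexity Σ_i C(r_i, 2) ≥ 181·C(z/181, 2) = z(z − 181)/(2·181), giving z² − 181z − 181·102·101 ≤ 0 and hence z ≤ (1/2)[181 + √(32761 + 4·1864662)] = (1/2)[181 + √7491409] ≈ (1/2)(181 + 2737.0438) = 1459.0219.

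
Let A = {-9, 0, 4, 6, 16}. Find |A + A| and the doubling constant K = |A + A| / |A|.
K = |A + A| / |A| = 15/5 = 3

Enumerate A + A = {a + b : a, b ∈ A}. With |A| = 5, there are |A|^2 = 25 ordered sum pairs; collecting distinct values, A + A = {-18, -9, -5, -3, 0, 4, 6, 7, 8, 10, 12, 16, 20, 22, 32}, so |A + A| = 15. Thus K = 15/5 = 3. For comparison, the minimum possible |A + A| over all 5-element sets is 2·5 − 1 = 9 (so min K = 9/5), attained only by arithmetic progressions.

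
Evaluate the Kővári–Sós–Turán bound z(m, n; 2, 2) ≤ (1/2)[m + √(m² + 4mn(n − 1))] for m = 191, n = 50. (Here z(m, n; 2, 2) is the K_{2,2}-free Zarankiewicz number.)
z(191, 50; 2, 2) ≤ (1/2)[191 + √(191² + 4·191·50·49)] = (1/2)[191 + √1908281] = 786.2027

Kővári–Sós–Turán: let r_1, ..., r_191 be the row sums and z = Σ r_i the total number of 1s. Each pair of columns can share at most one row with both entries 1 (else a 2×2 all-ones block appears), so Σ_i C(r_i, 2) ≤ C(50, 2) = 1225. By convexity Σ_i C(r_i, 2) ≥ 191·C(z/191, 2) = z(z − 191)/(2·191), giving z² − 191z − 191·50·49 ≤ 0 and hence z ≤ (1/2)[191 + √(36481 + 4·467950)] = (1/2)[191 + √1908281] ≈ (1/2)(191 + 1381.4054) = 786.2027.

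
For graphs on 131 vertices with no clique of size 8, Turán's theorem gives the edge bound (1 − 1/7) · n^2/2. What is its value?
Turán density bound = (6/7) · 131^2/2 = 51483/7 ≈ 7354.7143

Turán's theorem: ex(n, K_{r+1}) is achieved by the complete r-partite Turán graph T(n, r) with parts as balanced as possible, and is at most (1 − 1/r) · n^2/2. For r = 7, n = 131: the density bound is (6/7) · 17161/2 = 51483/7 ≈ 7354.7143. The integer-valued extremum is e(T(131, 7)) = 7354, which is strictly less than the density bound 51483/7 since 7 ∤ 131 (the parts of T(131, 7) cannot all be equal).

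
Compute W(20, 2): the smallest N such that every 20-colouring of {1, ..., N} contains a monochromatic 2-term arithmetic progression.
W(20, 2) = 20 + 1 = 21

A 2-term AP is any pair of integers, so a monochromatic 2-AP exists iff some colour is used at least twice. With 20 colours, the colouring i ↦ i on {1, ..., 20} uses each colour once, avoiding any monochromatic pair, so W(20, 2) > 20. For {1, ..., 21}, pigeonhole forces two integers of the same colour, which form a monochromatic 2-AP. Hence W(20, 2) = 21.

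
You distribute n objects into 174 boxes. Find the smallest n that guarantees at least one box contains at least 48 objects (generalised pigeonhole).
n = (48 − 1)·174 + 1 = 8179

By the generalised pigeonhole principle, to guarantee some box contains ≥ r objects we need more than (r − 1) · k objects total. Threshold: n = (r − 1) · k + 1. With r = 48 and k = 174: n = 47 · 174 + 1 = 8178 + 1 = 8179. For n = 8178 = 47 · 174, we can put exactly 47 objects in every box, avoiding 48 in any single one — so 8179 is tight.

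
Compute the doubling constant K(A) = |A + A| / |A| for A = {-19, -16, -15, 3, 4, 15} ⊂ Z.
K = |A + A| / |A| = 20/6 = 10/3

Enumerate A + A = {a + b : a, b ∈ A}. With |A| = 6, there are |A|^2 = 36 ordered sum pairs; collecting distinct values, A + A = {-38, -35, -34, -32, -31, -30, -16, -15, -13, -12, -11, -4, -1, 0, 6, 7, 8, 18, 19, 30}, so |A + A| = 20. Thus K = 20/6 = 10/3. For comparison, the minimum possible |A + A| over all 6-element sets is 2·6 − 1 = 11 (so min K = 11/6), attained only by arithmetic progressions.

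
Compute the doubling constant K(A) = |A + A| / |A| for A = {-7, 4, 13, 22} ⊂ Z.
K = |A + A| / |A| = 9/4

Enumerate A + A = {a + b : a, b ∈ A}. With |A| = 4, there are |A|^2 = 16 ordered sum pairs; collecting distinct values, A + A = {-14, -3, 6, 8, 15, 17, 26, 35, 44}, so |A + A| = 9. Thus K = 9/4. For comparison, the minimum possible |A + A| over all 4-element sets is 2·4 − 1 = 7 (so min K = 7/4), attained only by arithmetic progressions.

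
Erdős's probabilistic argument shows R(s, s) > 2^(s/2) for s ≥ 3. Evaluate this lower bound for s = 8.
2^(8/2) = 16; so R(8, 8) > 16

Colour each edge of K_n uniformly at random with red/blue. The expected number of monochromatic K_8 is C(n, 8) · 2 · 2^(−C(8,2)). If C(n, 8) · 2^(1 − C(8,2)) < 1, then with positive probability no monochromatic K_8 exists, so R(8, 8) > n. The standard estimate C(n, 8) ≤ n^8/8! shows this inequality holds whenever n ≤ 2^(8/2) (since 8! · 2^(C(8,2) − 1) > 2^(8^2/2) ≥ n^8). Hence R(8, 8) > 2^(8/2) = 16.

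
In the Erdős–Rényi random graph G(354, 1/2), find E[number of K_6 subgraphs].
E[# K_6] = C(354, 6) · (1/2)^C(6, 2) = 2619320984280 / 2^15 = 327415123035/4096 ≈ 79935332.772217

For each 6-subset S of vertices (there are C(354, 6) = 2619320984280 such S), let X_S = 1 if S induces a K_6 (all C(6, 2) = 15 edges present). Then P(X_S = 1) = (1/2)^15 = 1/32768. By linearity of expectation, E[# K_6] = C(354, 6) · (1/2)^15 = 2619320984280 / 32768 = 327415123035/4096 ≈ 79935332.772217.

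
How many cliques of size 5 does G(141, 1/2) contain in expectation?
E[# K_5] = C(141, 5) · (1/2)^C(5, 2) = 432295143 / 2^10 ≈ 422163.225586

For each 5-subset S of vertices (there are C(141, 5) = 432295143 such S), let X_S = 1 if S induces a K_5 (all C(5, 2) = 10 edges present). Then P(X_S = 1) = (1/2)^10 = 1/1024. By linearity of expectation, E[# K_5] = C(141, 5) · (1/2)^10 = 432295143 / 1024 ≈ 422163.225586.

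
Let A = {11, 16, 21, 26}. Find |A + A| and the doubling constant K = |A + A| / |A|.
K = |A + A| / |A| = 7/4

Enumerate A + A = {a + b : a, b ∈ A}. With |A| = 4, there are |A|^2 = 16 ordered sum pairs; collecting distinct values, A + A = {22, 27, 32, 37, 42, 47, 52}, so |A + A| = 7. Thus K = 7/4. Here |A + A| = 2|A| − 1 = 7, the minimum possible — so K = 7/4 is minimal, which holds iff A is an arithmetic progression.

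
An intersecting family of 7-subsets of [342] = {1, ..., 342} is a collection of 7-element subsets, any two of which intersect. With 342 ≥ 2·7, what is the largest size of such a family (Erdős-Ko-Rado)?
max |F| = C(341, 6) = 2089230591448

The Erdős-Ko-Rado theorem states: for n ≥ 2k, an intersecting family of k-subsets of an n-element set has size at most C(n − 1, k − 1), with equality for 'star' families {A ⊆ [n] : |A| = k, i ∈ A} (fix an element i). For n = 342, k = 7: C(341, 6) = 2089230591448.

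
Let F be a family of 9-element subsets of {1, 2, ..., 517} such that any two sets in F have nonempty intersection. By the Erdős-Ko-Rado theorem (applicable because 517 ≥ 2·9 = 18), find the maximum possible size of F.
max |F| = C(516, 8) = 118030897879629120

The Erdős-Ko-Rado theorem states: for n ≥ 2k, an intersecting family of k-subsets of an n-element set has size at most C(n − 1, k − 1), with equality for 'star' families {A ⊆ [n] : |A| = k, i ∈ A} (fix an element i). For n = 517, k = 9: C(516, 8) = 118030897879629120.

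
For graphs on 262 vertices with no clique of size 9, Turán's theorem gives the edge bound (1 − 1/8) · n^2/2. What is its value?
Turán density bound = (7/8) · 262^2/2 = 120127/4 ≈ 30031.75

Turán's theorem: ex(n, K_{r+1}) is achieved by the complete r-partite Turán graph T(n, r) with parts as balanced as possible, and is at most (1 − 1/r) · n^2/2. For r = 8, n = 262: the density bound is (7/8) · 68644/2 = 120127/4 ≈ 30031.75. The integer-valued extremum is e(T(262, 8)) = 30031, which is strictly less than the density bound 120127/4 since 8 ∤ 262 (the parts of T(262, 8) cannot all be equal).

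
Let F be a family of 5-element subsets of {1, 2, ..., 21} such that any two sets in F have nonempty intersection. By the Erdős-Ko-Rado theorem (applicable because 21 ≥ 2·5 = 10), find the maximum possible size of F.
max |F| = C(20, 4) = 4845

Erdős-Ko-Rado (1961): when n ≥ 2k, max |F| = C(n−1, k−1). The bound is attained by the star {A : i ∈ A} for any fixed i ∈ [n]. Here C(21−1, 5−1) = C(20, 4) = 4845.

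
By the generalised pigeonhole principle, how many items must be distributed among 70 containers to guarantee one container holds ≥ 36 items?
n = (36 − 1)·70 + 1 = 2451

By the generalised pigeonhole principle, to guarantee some box contains ≥ r objects we need more than (r − 1) · k objects total. Threshold: n = (r − 1) · k + 1. With r = 36 and k = 70: n = 35 · 70 + 1 = 2450 + 1 = 2451. For n = 2450 = 35 · 70, we can put exactly 35 objects in every box, avoiding 36 in any single one — so 2451 is tight.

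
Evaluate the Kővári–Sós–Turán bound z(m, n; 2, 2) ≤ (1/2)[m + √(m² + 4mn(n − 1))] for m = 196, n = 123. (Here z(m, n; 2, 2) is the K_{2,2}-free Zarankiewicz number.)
z(196, 123; 2, 2) ≤ (1/2)[196 + √(196² + 4·196·123·122)] = (1/2)[196 + √11803120] = 1815.7835

Kővári–Sós–Turán: let r_1, ..., r_196 be the row sums and z = Σ r_i the total number of 1s. Each pair of columns can share at most one row with both entries 1 (else a 2×2 all-ones block appears), so Σ_i C(r_i, 2) ≤ C(123, 2) = 7503. By convexity Σ_i C(r_i, 2) ≥ 196·C(z/196, 2) = z(z − 196)/(2·196), giving z² − 196z − 196·123·122 ≤ 0 and hence z ≤ (1/2)[196 + √(38416 + 4·2941176)] = (1/2)[196 + √11803120] ≈ (1/2)(196 + 3435.5669) = 1815.7835.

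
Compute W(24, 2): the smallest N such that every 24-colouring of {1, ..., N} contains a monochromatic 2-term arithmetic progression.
W(24, 2) = 24 + 1 = 25

A 2-term AP is any pair of integers, so a monochromatic 2-AP exists iff some colour is used at least twice. With 24 colours, the colouring i ↦ i on {1, ..., 24} uses each colour once, avoiding any monochromatic pair, so W(24, 2) > 24. For {1, ..., 25}, pigeonhole forces two integers of the same colour, which form a monochromatic 2-AP. Hence W(24, 2) = 25.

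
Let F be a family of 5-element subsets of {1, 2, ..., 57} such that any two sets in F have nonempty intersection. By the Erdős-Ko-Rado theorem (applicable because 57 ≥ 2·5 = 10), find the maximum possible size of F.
max |F| = C(56, 4) = 367290

Erdős-Ko-Rado (1961): when n ≥ 2k, max |F| = C(n−1, k−1). The bound is attained by the star {A : i ∈ A} for any fixed i ∈ [n]. Here C(57−1, 5−1) = C(56, 4) = 367290.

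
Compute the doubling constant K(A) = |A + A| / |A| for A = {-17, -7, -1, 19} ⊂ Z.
K = |A + A| / |A| = 10/4 = 5/2

Enumerate A + A = {a + b : a, b ∈ A}. With |A| = 4, there are |A|^2 = 16 ordered sum pairs; collecting distinct values, A + A = {-34, -24, -18, -14, -8, -2, 2, 12, 18, 38}, so |A + A| = 10. Thus K = 10/4 = 5/2. For comparison, the minimum possible |A + A| over all 4-element sets is 2·4 − 1 = 7 (so min K = 7/4), attained only by arithmetic progressions.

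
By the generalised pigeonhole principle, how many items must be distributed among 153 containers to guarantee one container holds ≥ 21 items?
n = (21 − 1)·153 + 1 = 3061

By the generalised pigeonhole principle, to guarantee some box contains ≥ r objects we need more than (r − 1) · k objects total. Threshold: n = (r − 1) · k + 1. With r = 21 and k = 153: n = 20 · 153 + 1 = 3060 + 1 = 3061. For n = 3060 = 20 · 153, we can put exactly 20 objects in every box, avoiding 21 in any single one — so 3061 is tight.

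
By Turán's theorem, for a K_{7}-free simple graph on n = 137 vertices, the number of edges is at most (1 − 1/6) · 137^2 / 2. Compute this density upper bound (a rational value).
Turán density bound = (5/6) · 137^2/2 = 93845/12 ≈ 7820.4167

Turán's theorem: ex(n, K_{r+1}) is achieved by the complete r-partite Turán graph T(n, r) with parts as balanced as possible, and is at most (1 − 1/r) · n^2/2. For r = 6, n = 137: the density bound is (5/6) · 18769/2 = 93845/12 ≈ 7820.4167. The integer-valued extremum is e(T(137, 6)) = 7820, which is strictly less than the density bound 93845/12 since 6 ∤ 137 (the parts of T(137, 6) cannot all be equal).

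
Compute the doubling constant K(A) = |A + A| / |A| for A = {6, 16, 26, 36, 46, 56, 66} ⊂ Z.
K = |A + A| / |A| = 13/7

Enumerate A + A = {a + b : a, b ∈ A}. With |A| = 7, there are |A|^2 = 49 ordered sum pairs; collecting distinct values, A + A = {12, 22, 32, 42, 52, 62, 72, 82, 92, 102, 112, 122, 132}, so |A + A| = 13. Thus K = 13/7. Here |A + A| = 2|A| − 1 = 13, the minimum possible — so K = 13/7 is minimal, which holds iff A is an arithmetic progression.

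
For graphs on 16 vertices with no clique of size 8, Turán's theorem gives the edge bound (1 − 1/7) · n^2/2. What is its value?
Turán density bound = (6/7) · 16^2/2 = 768/7 ≈ 109.7143

Turán's theorem: ex(n, K_{r+1}) is achieved by the complete r-partite Turán graph T(n, r) with parts as balanced as possible, and is at most (1 − 1/r) · n^2/2. For r = 7, n = 16: the density bound is (6/7) · 256/2 = 768/7 ≈ 109.7143. The integer-valued extremum is e(T(16, 7)) = 109, which is strictly less than the density bound 768/7 since 7 ∤ 16 (the parts of T(16, 7) cannot all be equal).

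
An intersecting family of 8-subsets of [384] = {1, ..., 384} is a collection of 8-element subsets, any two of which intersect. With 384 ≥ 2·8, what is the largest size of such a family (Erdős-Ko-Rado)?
max |F| = C(383, 7) = 226993035589983

Erdős-Ko-Rado (1961): when n ≥ 2k, max |F| = C(n−1, k−1). The bound is attained by the star {A : i ∈ A} for any fixed i ∈ [n]. Here C(384−1, 8−1) = C(383, 7) = 226993035589983.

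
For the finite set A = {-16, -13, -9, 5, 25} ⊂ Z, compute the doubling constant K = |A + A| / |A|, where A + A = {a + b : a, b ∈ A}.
K = |A + A| / |A| = 15/5 = 3

Enumerate A + A = {a + b : a, b ∈ A}. With |A| = 5, there are |A|^2 = 25 ordered sum pairs; collecting distinct values, A + A = {-32, -29, -26, -25, -22, -18, -11, -8, -4, 9, 10, 12, 16, 30, 50}, so |A + A| = 15. Thus K = 15/5 = 3. For comparison, the minimum possible |A + A| over all 5-element sets is 2·5 − 1 = 9 (so min K = 9/5), attained only by arithmetic progressions.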